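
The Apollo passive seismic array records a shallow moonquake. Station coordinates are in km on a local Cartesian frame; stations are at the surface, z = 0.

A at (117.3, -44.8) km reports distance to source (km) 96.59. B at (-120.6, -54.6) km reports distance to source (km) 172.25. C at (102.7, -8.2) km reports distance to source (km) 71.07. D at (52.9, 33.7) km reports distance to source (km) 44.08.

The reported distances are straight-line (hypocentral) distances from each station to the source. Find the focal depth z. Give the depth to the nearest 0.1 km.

29.0 km

Each station gives a sphere (x−x_i)² + (y−y_i)² + z² = d_i² (stations at z=0).
Subtracting the A sphere from B and C: z² cancels, leaving linear equations in x and y:
-475.8 x − 19.6 y = -18581.24
-29.2 x + 73.2 y = -873.12
Solving: x ≈ 38.905, y ≈ 3.592 km (keep extra digits for the depth step; rounded: 38.9, 3.6).
Then from the A sphere: z² = 96.59² − (x − 117.3)² − (y + 44.8)² with x = 38.905, y = 3.592, so z ≈ 29.018 ≈ 29.0 km.
Check against D (with the unrounded solution): distance 44.10 ≈ 44.08 km. ✓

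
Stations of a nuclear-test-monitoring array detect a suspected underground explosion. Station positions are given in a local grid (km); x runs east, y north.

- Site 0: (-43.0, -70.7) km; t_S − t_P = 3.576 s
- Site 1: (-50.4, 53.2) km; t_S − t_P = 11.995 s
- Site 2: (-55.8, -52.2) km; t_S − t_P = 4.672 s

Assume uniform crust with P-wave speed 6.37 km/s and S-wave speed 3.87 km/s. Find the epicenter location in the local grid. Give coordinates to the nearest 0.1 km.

Distance from S−P lag: d = Δt · v_P v_S / (v_P − v_S) = Δt · (6.37·3.87)/(6.37−3.87) ≈ 9.8608·Δt.
So d_Site 0 = 35.26, d_Site 1 = 118.28, d_Site 2 = 46.07 km.
Circle about each station: (x + 43.0)² + (y + 70.7)² = 35.26²; (x + 50.4)² + (y − 53.2)² = 118.28²; (x + 55.8)² + (y + 52.2)² = 46.07².
Subtracting pairs of circle equations eliminates x²+y² and gives linear equations (the radical axes):
-14.8 x + 247.8 y = -14223.98
-25.6 x + 37.0 y = -1888.19
Solving the 2×2 system: x ≈ -10.1, y ≈ -58.0 km.
Check against Site 0 (with the unrounded x, y): √((x + 43.0)²+(y + 70.7)²) = 35.29 ≈ 35.26 km. ✓

x ≈ -10.1 km, y ≈ -58.0 km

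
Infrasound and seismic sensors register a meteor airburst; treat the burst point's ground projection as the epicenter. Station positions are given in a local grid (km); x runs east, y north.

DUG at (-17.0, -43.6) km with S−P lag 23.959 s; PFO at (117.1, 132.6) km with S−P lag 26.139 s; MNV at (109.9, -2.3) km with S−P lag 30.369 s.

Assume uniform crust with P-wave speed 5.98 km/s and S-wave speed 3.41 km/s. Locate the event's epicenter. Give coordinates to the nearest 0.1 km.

x ≈ -90.3 km, y ≈ 131.8 km

Distance from S−P lag: d = Δt · v_P v_S / (v_P − v_S) = Δt · (5.98·3.41)/(5.98−3.41) ≈ 7.9346·Δt.
So d_DUG = 190.10, d_PFO = 207.40, d_MNV = 240.96 km.
Circle about each station: (x + 17.0)² + (y + 43.6)² = 190.10²; (x − 117.1)² + (y − 132.6)² = 207.40²; (x − 109.9)² + (y + 2.3)² = 240.96².
Subtracting pairs of circle equations eliminates x²+y² and gives linear equations (the radical axes):
268.2 x + 352.4 y = 22228.46
253.8 x + 82.6 y = -12030.37
Solving the 2×2 system: x ≈ -90.3, y ≈ 131.8 km.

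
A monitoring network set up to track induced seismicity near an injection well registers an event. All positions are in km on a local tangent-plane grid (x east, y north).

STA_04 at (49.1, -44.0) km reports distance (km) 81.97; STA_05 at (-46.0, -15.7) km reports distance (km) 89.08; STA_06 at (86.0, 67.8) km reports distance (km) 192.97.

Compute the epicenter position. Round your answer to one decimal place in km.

x ≈ -12.4 km, y ≈ -98.2 km

Circle about each station: (x − 49.1)² + (y + 44.0)² = 81.97²; (x + 46.0)² + (y + 15.7)² = 89.08²; (x − 86.0)² + (y − 67.8)² = 192.97².
Subtracting pairs of circle equations eliminates x²+y² and gives linear equations (the radical axes):
-190.2 x + 56.6 y = -3200.49
73.8 x + 223.6 y = -22872.31
Solving the 2×2 system: x ≈ -12.4, y ≈ -98.2 km.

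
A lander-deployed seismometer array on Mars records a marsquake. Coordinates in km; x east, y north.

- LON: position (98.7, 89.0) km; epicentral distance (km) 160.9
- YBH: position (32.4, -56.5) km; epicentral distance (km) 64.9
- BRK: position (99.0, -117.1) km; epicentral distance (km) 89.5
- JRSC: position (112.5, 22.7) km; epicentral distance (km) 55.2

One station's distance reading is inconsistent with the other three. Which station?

LON

Solve using three stations at a time. Using YBH, BRK, JRSC (subtract circle equations pairwise → linear system) gives (x, y) ≈ (90.7, -28.0).
Distances from that point to each station vs reported:
  LON: calculated 117.3 vs reported 160.9 → residual 43.6 km
  YBH: calculated 64.9 vs reported 64.9 → residual 0.0 km
  BRK: calculated 89.5 vs reported 89.5 → residual 0.0 km
  JRSC: calculated 55.2 vs reported 55.2 → residual 0.0 km
YBH, BRK, JRSC are mutually consistent (residuals ≈ 0); LON is off by 43.6 km.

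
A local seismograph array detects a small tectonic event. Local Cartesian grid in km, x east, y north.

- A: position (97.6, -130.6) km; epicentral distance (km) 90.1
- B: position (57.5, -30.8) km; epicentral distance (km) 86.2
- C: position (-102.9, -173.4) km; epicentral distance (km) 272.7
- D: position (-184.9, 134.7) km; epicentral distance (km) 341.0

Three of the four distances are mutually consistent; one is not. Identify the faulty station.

D

Solve using three stations at a time. Using A, B, C (subtract circle equations pairwise → linear system) gives (x, y) ≈ (141.1, -51.7).
Distances from that point to each station vs reported:
  A: calculated 90.1 vs reported 90.1 → residual 0.0 km
  B: calculated 86.2 vs reported 86.2 → residual 0.0 km
  C: calculated 272.7 vs reported 272.7 → residual 0.0 km
  D: calculated 375.6 vs reported 341.0 → residual 34.6 km
A, B, C are mutually consistent (residuals ≈ 0); D is off by 34.6 km.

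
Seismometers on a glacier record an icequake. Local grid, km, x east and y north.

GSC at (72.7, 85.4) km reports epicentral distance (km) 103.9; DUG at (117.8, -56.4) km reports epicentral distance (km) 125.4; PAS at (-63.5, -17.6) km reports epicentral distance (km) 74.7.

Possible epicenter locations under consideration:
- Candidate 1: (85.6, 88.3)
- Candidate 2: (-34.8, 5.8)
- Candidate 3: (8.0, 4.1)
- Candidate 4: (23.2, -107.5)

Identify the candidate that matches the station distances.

Candidate 3

For each candidate, compare |candidate − station| to the reported distance:
Candidate 1: residuals GSC 90.7, DUG 22.8, PAS 108.2 → max 108.2 km
Candidate 2: residuals GSC 29.9, DUG 39.4, PAS 37.7 → max 39.4 km
Candidate 3: residuals GSC 0.0, DUG 0.0, PAS 0.0 → max 0.0 km
Candidate 4: residuals GSC 95.2, DUG 17.9, PAS 50.2 → max 95.2 km
Only Candidate 3 has all residuals ≈ 0.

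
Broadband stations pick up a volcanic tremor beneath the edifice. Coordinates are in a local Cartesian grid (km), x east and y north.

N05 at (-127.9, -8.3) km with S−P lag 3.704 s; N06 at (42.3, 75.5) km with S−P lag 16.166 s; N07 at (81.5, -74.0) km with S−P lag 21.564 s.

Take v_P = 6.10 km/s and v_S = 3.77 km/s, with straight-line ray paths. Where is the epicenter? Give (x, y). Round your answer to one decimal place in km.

Distance from S−P lag: d = Δt · v_P v_S / (v_P − v_S) = Δt · (6.10·3.77)/(6.10−3.77) ≈ 9.8700·Δt.
So d_N05 = 36.56, d_N06 = 159.56, d_N07 = 212.84 km.
Circle about each station: (x + 127.9)² + (y + 8.3)² = 36.56²; (x − 42.3)² + (y − 75.5)² = 159.56²; (x − 81.5)² + (y + 74.0)² = 212.84².
Subtracting the N05 equation from the N06 and N07 equations removes the quadratic terms:
340.4 x + 167.6 y = -33060.52
418.8 x − 131.4 y = -48273.28
Solving the 2×2 system: x ≈ -108.2, y ≈ 22.5 km.
Check against N05 (with the unrounded x, y): √((x + 127.9)²+(y + 8.3)²) = 36.56 ≈ 36.56 km. ✓

-108.2 km east, 22.5 km north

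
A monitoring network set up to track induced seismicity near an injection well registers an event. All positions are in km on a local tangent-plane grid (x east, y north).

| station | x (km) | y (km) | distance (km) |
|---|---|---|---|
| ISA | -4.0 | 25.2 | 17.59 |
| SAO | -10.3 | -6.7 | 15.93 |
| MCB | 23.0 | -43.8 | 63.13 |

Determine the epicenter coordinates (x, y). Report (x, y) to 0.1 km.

(-11.3, 9.2)

Circle about each station: (x + 4.0)² + (y − 25.2)² = 17.59²; (x + 10.3)² + (y + 6.7)² = 15.93²; (x − 23.0)² + (y + 43.8)² = 63.13².
Subtracting the ISA equation from the SAO and MCB equations removes the quadratic terms:
-12.6 x − 63.8 y = -444.42
54.0 x − 138.0 y = -1879.59
Solving the 2×2 system: x ≈ -11.3, y ≈ 9.2 km.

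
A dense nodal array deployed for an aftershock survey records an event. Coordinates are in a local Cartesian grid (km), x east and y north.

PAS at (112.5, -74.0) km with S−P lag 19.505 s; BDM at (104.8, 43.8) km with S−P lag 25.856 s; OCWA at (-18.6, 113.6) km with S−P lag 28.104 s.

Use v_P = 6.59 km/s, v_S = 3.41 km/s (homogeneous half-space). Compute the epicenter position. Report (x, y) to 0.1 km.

-24.9 km east, -84.9 km north

Distance from S−P lag: d = Δt · v_P v_S / (v_P − v_S) = Δt · (6.59·3.41)/(6.59−3.41) ≈ 7.0666·Δt.
So d_PAS = 137.83, d_BDM = 182.71, d_OCWA = 198.60 km.
Circle about each station: (x − 112.5)² + (y + 74.0)² = 137.83²; (x − 104.8)² + (y − 43.8)² = 182.71²; (x + 18.6)² + (y − 113.6)² = 198.60².
Subtracting the PAS equation from the BDM and OCWA equations removes the quadratic terms:
-15.4 x + 235.6 y = -19616.61
-262.2 x + 375.2 y = -25326.18
Solving the 2×2 system: x ≈ -24.9, y ≈ -84.9 km.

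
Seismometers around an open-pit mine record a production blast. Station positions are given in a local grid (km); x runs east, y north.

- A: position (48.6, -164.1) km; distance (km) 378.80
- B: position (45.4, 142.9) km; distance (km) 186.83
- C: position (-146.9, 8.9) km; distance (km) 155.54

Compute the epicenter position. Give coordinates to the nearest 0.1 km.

-140.2 km east, 164.3 km north

Circle about each station: (x − 48.6)² + (y + 164.1)² = 378.80²; (x − 45.4)² + (y − 142.9)² = 186.83²; (x + 146.9)² + (y − 8.9)² = 155.54².
Subtracting the A equation from the B and C equations removes the quadratic terms:
-6.4 x + 614.0 y = 101774.79
-391.0 x + 346.0 y = 111664.80
Solving the 2×2 system: x ≈ -140.2, y ≈ 164.3 km.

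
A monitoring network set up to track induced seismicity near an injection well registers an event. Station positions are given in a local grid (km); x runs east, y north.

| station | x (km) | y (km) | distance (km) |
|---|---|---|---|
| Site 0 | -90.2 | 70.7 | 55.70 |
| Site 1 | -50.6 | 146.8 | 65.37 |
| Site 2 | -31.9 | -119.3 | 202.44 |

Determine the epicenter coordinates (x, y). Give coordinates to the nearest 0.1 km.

(-35.9, 83.1)

Circle about each station: (x + 90.2)² + (y − 70.7)² = 55.70²; (x + 50.6)² + (y − 146.8)² = 65.37²; (x + 31.9)² + (y + 119.3)² = 202.44².
Subtracting pairs of circle equations eliminates x²+y² and gives linear equations (the radical axes):
79.2 x + 152.2 y = 9805.32
116.6 x − 380.0 y = -35763.89
Solving the 2×2 system: x ≈ -35.9, y ≈ 83.1 km.
Check against Site 0 (with the unrounded x, y): √((x + 90.2)²+(y − 70.7)²) = 55.70 ≈ 55.70 km. ✓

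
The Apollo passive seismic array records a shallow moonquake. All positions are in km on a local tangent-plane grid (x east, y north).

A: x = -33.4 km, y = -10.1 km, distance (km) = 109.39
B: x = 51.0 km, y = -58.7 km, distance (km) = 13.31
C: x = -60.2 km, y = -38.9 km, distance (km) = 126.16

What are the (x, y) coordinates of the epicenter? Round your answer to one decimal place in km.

64.3 km east, -59.3 km north

Circle about each station: (x + 33.4)² + (y + 10.1)² = 109.39²; (x − 51.0)² + (y + 58.7)² = 13.31²; (x + 60.2)² + (y + 38.9)² = 126.16².
Subtracting the A equation from the B and C equations removes the quadratic terms:
168.8 x − 97.2 y = 16618.14
-53.6 x − 57.6 y = -30.49
Solving the 2×2 system: x ≈ 64.3, y ≈ -59.3 km.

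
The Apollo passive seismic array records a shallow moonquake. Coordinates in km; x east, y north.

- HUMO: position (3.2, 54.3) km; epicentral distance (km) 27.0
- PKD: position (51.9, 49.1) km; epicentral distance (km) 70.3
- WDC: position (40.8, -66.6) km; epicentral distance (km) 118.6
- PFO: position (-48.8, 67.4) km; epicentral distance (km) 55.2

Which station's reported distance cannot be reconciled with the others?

PFO

Solve using three stations at a time. Using HUMO, PKD, WDC (subtract circle equations pairwise → linear system) gives (x, y) ≈ (-17.3, 36.8).
Distances from that point to each station vs reported:
  HUMO: calculated 27.0 vs reported 27.0 → residual 0.0 km
  PKD: calculated 70.3 vs reported 70.3 → residual 0.0 km
  WDC: calculated 118.6 vs reported 118.6 → residual 0.0 km
  PFO: calculated 43.9 vs reported 55.2 → residual 11.3 km
HUMO, PKD, WDC are mutually consistent (residuals ≈ 0); PFO is off by 11.3 km.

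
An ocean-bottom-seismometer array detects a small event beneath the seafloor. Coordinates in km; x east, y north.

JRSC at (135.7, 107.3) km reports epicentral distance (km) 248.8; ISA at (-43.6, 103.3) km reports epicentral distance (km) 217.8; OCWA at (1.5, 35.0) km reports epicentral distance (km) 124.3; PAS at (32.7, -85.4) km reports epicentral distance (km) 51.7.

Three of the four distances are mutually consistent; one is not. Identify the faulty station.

Solve using three stations at a time. Using JRSC, OCWA, PAS (subtract circle equations pairwise → linear system) gives (x, y) ≈ (-18.9, -87.6).
Distances from that point to each station vs reported:
  JRSC: calculated 248.8 vs reported 248.8 → residual 0.0 km
  ISA: calculated 192.5 vs reported 217.8 → residual 25.3 km
  OCWA: calculated 124.3 vs reported 124.3 → residual 0.0 km
  PAS: calculated 51.7 vs reported 51.7 → residual 0.0 km
JRSC, OCWA, PAS are mutually consistent (residuals ≈ 0); ISA is off by 25.3 km.

ISA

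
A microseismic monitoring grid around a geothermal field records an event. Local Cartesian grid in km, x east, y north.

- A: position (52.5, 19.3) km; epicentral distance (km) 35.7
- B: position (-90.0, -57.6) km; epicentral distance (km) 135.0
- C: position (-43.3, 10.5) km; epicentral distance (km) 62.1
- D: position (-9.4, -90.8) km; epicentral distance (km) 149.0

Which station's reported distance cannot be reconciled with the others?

D

Solve using three stations at a time. Using A, B, C (subtract circle equations pairwise → linear system) gives (x, y) ≈ (17.2, 24.4).
Distances from that point to each station vs reported:
  A: calculated 35.7 vs reported 35.7 → residual 0.0 km
  B: calculated 135.0 vs reported 135.0 → residual 0.0 km
  C: calculated 62.1 vs reported 62.1 → residual 0.0 km
  D: calculated 118.3 vs reported 149.0 → residual 30.7 km
A, B, C are mutually consistent (residuals ≈ 0); D is off by 30.7 km.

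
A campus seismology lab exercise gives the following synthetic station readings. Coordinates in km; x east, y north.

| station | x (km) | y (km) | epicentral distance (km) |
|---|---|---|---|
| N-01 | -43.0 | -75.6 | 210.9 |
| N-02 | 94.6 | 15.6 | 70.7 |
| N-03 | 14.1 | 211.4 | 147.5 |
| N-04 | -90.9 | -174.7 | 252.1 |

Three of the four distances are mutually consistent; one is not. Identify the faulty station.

N-04

Solve using three stations at a time. Using N-01, N-02, N-03 (subtract circle equations pairwise → linear system) gives (x, y) ≈ (92.2, 86.3).
Distances from that point to each station vs reported:
  N-01: calculated 210.9 vs reported 210.9 → residual 0.0 km
  N-02: calculated 70.7 vs reported 70.7 → residual 0.0 km
  N-03: calculated 147.5 vs reported 147.5 → residual 0.0 km
  N-04: calculated 318.8 vs reported 252.1 → residual 66.7 km
N-01, N-02, N-03 are mutually consistent (residuals ≈ 0); N-04 is off by 66.7 km.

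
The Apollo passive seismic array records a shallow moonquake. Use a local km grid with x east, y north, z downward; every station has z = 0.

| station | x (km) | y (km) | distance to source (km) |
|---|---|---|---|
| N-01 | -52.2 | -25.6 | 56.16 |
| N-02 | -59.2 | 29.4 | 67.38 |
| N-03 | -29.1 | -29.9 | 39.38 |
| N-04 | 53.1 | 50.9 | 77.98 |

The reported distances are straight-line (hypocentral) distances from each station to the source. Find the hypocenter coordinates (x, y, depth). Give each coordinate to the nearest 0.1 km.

Each station gives a sphere (x−x_i)² + (y−y_i)² + z² = d_i² (stations at z=0).
Subtracting the N-01 sphere from N-02 and N-03: z² cancels, leaving linear equations in x and y:
-14.0 x + 110.0 y = -397.32
46.2 x − 8.6 y = -36.22
Solving: x ≈ -1.492, y ≈ -3.802 km (keep extra digits for the depth step; rounded: -1.5, -3.8).
Then from the N-01 sphere: z² = 56.16² − (x + 52.2)² − (y + 25.6)² with x = -1.492, y = -3.802, so z ≈ 10.368 ≈ 10.4 km.

x ≈ -1.5 km, y ≈ -3.8 km, depth ≈ 10.4 km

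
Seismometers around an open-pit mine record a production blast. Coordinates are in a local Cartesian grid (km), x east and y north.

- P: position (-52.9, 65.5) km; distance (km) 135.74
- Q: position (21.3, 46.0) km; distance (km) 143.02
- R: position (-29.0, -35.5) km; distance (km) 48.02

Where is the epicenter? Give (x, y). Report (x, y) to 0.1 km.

Circle about each station: (x + 52.9)² + (y − 65.5)² = 135.74²; (x − 21.3)² + (y − 46.0)² = 143.02²; (x + 29.0)² + (y + 35.5)² = 48.02².
Subtracting the P equation from the Q and R equations removes the quadratic terms:
148.4 x − 39.0 y = -6548.34
47.8 x − 202.0 y = 11132.02
Solving the 2×2 system: x ≈ -62.5, y ≈ -69.9 km.

-62.5 km east, -69.9 km north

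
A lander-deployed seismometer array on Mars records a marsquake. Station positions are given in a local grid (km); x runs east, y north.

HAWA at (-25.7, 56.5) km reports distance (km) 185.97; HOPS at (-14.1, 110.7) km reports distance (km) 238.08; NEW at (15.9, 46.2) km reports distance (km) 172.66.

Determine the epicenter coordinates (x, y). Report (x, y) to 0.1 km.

(8.5, -126.3)

Circle about each station: (x + 25.7)² + (y − 56.5)² = 185.97²; (x + 14.1)² + (y − 110.7)² = 238.08²; (x − 15.9)² + (y − 46.2)² = 172.66².
Subtracting the HAWA equation from the HOPS and NEW equations removes the quadratic terms:
23.2 x + 108.4 y = -13496.69
83.2 x − 20.6 y = 3307.88
Solving the 2×2 system: x ≈ 8.5, y ≈ -126.3 km.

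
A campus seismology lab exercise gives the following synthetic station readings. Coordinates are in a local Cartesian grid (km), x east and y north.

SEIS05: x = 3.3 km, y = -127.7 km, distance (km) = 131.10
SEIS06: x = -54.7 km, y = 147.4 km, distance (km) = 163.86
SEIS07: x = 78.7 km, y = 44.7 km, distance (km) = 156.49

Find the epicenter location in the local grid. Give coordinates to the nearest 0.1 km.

Circle about each station: (x − 3.3)² + (y + 127.7)² = 131.10²; (x + 54.7)² + (y − 147.4)² = 163.86²; (x − 78.7)² + (y − 44.7)² = 156.49².
Subtracting pairs of circle equations eliminates x²+y² and gives linear equations (the radical axes):
-116.0 x + 550.2 y = -1262.22
150.8 x + 344.8 y = -15428.31
Solving the 2×2 system: x ≈ -65.5, y ≈ -16.1 km.

(-65.5, -16.1)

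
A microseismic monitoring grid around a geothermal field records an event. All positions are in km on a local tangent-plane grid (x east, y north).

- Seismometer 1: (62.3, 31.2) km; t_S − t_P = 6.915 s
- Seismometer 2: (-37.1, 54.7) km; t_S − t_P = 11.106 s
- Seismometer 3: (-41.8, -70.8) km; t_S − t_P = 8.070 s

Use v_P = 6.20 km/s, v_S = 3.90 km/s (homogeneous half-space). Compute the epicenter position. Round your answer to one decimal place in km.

Distance from S−P lag: d = Δt · v_P v_S / (v_P − v_S) = Δt · (6.20·3.90)/(6.20−3.90) ≈ 10.5130·Δt.
So d_Seismometer 1 = 72.70, d_Seismometer 2 = 116.76, d_Seismometer 3 = 84.84 km.
Circle about each station: (x − 62.3)² + (y − 31.2)² = 72.70²; (x + 37.1)² + (y − 54.7)² = 116.76²; (x + 41.8)² + (y + 70.8)² = 84.84².
Subtracting the Seismometer 1 equation from the Seismometer 2 and Seismometer 3 equations removes the quadratic terms:
-198.8 x + 47.0 y = -8833.84
-208.2 x − 204.0 y = -7.39
Solving the 2×2 system: x ≈ 35.8, y ≈ -36.5 km.

(35.8, -36.5)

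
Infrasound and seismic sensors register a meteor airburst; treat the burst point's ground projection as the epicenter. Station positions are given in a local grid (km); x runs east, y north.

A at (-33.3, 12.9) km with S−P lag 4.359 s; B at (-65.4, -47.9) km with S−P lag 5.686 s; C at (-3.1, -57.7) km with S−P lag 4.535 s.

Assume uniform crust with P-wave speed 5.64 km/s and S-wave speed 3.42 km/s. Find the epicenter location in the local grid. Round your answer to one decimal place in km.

Distance from S−P lag: d = Δt · v_P v_S / (v_P − v_S) = Δt · (5.64·3.42)/(5.64−3.42) ≈ 8.6886·Δt.
So d_A = 37.87, d_B = 49.40, d_C = 39.40 km.
Circle about each station: (x + 33.3)² + (y − 12.9)² = 37.87²; (x + 65.4)² + (y + 47.9)² = 49.40²; (x + 3.1)² + (y + 57.7)² = 39.40².
Subtracting the A equation from the B and C equations removes the quadratic terms:
-64.2 x − 121.6 y = 4290.05
60.4 x − 141.2 y = 1945.38
Solving the 2×2 system: x ≈ -22.5, y ≈ -23.4 km.

-22.5 km east, -23.4 km north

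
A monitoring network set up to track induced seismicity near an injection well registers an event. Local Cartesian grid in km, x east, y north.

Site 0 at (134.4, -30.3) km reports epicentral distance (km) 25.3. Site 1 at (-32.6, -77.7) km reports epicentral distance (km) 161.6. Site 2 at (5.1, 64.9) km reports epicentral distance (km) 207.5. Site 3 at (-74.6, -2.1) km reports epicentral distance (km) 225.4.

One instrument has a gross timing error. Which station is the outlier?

Solve using three stations at a time. Using Site 1, Site 2, Site 3 (subtract circle equations pairwise → linear system) gives (x, y) ≈ (126.8, -103.0).
Distances from that point to each station vs reported:
  Site 0: calculated 73.1 vs reported 25.3 → residual 47.8 km
  Site 1: calculated 161.4 vs reported 161.6 → residual 0.2 km
  Site 2: calculated 207.4 vs reported 207.5 → residual 0.1 km
  Site 3: calculated 225.3 vs reported 225.4 → residual 0.1 km
Site 1, Site 2, Site 3 are mutually consistent (residuals ≈ 0); Site 0 is off by 47.8 km.

Site 0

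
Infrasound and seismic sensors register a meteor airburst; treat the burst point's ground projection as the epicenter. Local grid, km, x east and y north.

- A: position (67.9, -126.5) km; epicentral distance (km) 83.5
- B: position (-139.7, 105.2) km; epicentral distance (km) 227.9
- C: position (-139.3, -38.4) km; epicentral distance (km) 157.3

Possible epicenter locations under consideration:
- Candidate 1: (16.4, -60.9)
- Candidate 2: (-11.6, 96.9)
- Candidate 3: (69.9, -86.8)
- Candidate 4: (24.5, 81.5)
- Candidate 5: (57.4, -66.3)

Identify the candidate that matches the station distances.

Candidate 1

For each candidate, compare |candidate − station| to the reported distance:
Candidate 1: residuals A 0.1, B 0.0, C 0.0 → max 0.1 km
Candidate 2: residuals A 153.6, B 99.5, C 28.7 → max 153.6 km
Candidate 3: residuals A 43.7, B 56.3, C 57.4 → max 57.4 km
Candidate 4: residuals A 129.0, B 62.0, C 45.7 → max 129.0 km
Candidate 5: residuals A 22.4, B 33.4, C 41.4 → max 41.4 km
Only Candidate 1 has all residuals ≈ 0.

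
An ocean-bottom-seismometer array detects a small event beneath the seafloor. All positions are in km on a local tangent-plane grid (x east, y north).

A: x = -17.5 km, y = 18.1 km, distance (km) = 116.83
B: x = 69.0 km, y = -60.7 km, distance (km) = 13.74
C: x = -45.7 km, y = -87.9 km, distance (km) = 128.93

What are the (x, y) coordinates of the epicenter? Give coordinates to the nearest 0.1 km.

Circle about each station: (x + 17.5)² + (y − 18.1)² = 116.83²; (x − 69.0)² + (y + 60.7)² = 13.74²; (x + 45.7)² + (y + 87.9)² = 128.93².
Subtracting the A equation from the B and C equations removes the quadratic terms:
173.0 x − 157.6 y = 21272.09
-56.4 x − 212.0 y = 6207.34
Solving the 2×2 system: x ≈ 77.5, y ≈ -49.9 km.

77.5 km east, -49.9 km north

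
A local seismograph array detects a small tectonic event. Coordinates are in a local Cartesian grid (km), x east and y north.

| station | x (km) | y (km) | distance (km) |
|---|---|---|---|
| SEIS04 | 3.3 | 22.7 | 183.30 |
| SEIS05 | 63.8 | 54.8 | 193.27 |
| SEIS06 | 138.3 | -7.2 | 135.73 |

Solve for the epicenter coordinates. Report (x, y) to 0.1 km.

95.2 km east, -135.9 km north

Circle about each station: (x − 3.3)² + (y − 22.7)² = 183.30²; (x − 63.8)² + (y − 54.8)² = 193.27²; (x − 138.3)² + (y + 7.2)² = 135.73².
Subtracting pairs of circle equations eliminates x²+y² and gives linear equations (the radical axes):
121.0 x + 64.2 y = 2792.90
270.0 x − 59.8 y = 33828.81
Solving the 2×2 system: x ≈ 95.2, y ≈ -135.9 km.
Check against SEIS04 (with the unrounded x, y): √((x − 3.3)²+(y − 22.7)²) = 183.30 ≈ 183.30 km. ✓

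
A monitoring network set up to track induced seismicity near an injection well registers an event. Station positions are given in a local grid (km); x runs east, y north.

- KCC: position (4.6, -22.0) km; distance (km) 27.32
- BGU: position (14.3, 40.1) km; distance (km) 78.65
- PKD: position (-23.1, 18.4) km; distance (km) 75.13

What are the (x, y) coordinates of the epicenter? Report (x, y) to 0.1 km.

27.1 km east, -37.5 km north

Circle about each station: (x − 4.6)² + (y + 22.0)² = 27.32²; (x − 14.3)² + (y − 40.1)² = 78.65²; (x + 23.1)² + (y − 18.4)² = 75.13².
Subtracting the KCC equation from the BGU and PKD equations removes the quadratic terms:
19.4 x + 124.2 y = -4132.10
-55.4 x + 80.8 y = -4531.12
Solving the 2×2 system: x ≈ 27.1, y ≈ -37.5 km.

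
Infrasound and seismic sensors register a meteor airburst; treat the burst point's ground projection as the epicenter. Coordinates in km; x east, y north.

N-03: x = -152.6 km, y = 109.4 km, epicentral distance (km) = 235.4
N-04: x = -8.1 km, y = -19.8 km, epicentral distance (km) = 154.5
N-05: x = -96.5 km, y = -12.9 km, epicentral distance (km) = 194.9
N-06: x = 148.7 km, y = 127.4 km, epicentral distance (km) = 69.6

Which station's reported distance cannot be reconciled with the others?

N-05

Solve using three stations at a time. Using N-03, N-04, N-06 (subtract circle equations pairwise → linear system) gives (x, y) ≈ (82.8, 105.2).
Distances from that point to each station vs reported:
  N-03: calculated 235.4 vs reported 235.4 → residual 0.0 km
  N-04: calculated 154.5 vs reported 154.5 → residual 0.0 km
  N-05: calculated 214.6 vs reported 194.9 → residual 19.7 km
  N-06: calculated 69.6 vs reported 69.6 → residual 0.0 km
N-03, N-04, N-06 are mutually consistent (residuals ≈ 0); N-05 is off by 19.7 km.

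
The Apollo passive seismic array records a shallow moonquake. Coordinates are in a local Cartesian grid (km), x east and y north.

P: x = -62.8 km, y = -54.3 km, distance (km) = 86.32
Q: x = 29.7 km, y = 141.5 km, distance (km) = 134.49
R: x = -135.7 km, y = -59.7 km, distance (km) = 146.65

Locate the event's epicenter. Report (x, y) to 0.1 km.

Circle about each station: (x + 62.8)² + (y + 54.3)² = 86.32²; (x − 29.7)² + (y − 141.5)² = 134.49²; (x + 135.7)² + (y + 59.7)² = 146.65².
Subtracting the P equation from the Q and R equations removes the quadratic terms:
185.0 x + 391.6 y = 3375.59
-145.8 x − 10.8 y = 1031.17
Solving the 2×2 system: x ≈ -8.0, y ≈ 12.4 km.
Check against P (with the unrounded x, y): √((x + 62.8)²+(y + 54.3)²) = 86.33 ≈ 86.32 km. ✓

(-8.0, 12.4)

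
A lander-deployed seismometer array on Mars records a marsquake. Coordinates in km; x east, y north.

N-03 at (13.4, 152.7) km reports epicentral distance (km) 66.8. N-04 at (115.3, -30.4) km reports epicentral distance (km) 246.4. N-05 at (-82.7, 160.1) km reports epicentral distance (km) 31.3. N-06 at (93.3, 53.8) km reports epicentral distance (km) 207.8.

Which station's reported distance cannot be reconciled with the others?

N-06

Solve using three stations at a time. Using N-03, N-04, N-05 (subtract circle equations pairwise → linear system) gives (x, y) ≈ (-53.3, 149.3).
Distances from that point to each station vs reported:
  N-03: calculated 66.8 vs reported 66.8 → residual 0.0 km
  N-04: calculated 246.4 vs reported 246.4 → residual 0.0 km
  N-05: calculated 31.3 vs reported 31.3 → residual 0.0 km
  N-06: calculated 175.0 vs reported 207.8 → residual 32.8 km
N-03, N-04, N-05 are mutually consistent (residuals ≈ 0); N-06 is off by 32.8 km.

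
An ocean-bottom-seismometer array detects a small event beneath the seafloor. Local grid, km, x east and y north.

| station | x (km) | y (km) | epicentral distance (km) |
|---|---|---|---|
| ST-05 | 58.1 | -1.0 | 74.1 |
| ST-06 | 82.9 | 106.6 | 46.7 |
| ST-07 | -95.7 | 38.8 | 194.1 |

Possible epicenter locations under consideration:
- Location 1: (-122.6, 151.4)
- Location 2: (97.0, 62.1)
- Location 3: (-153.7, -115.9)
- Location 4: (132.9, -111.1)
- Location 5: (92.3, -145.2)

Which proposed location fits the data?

Location 2

For each candidate, compare |candidate − station| to the reported distance:
Location 1: residuals ST-05 162.3, ST-06 163.6, ST-07 78.3 → max 163.6 km
Location 2: residuals ST-05 0.0, ST-06 0.0, ST-07 0.0 → max 0.0 km
Location 3: residuals ST-05 166.9, ST-06 278.1, ST-07 28.9 → max 278.1 km
Location 4: residuals ST-05 59.0, ST-06 176.7, ST-07 79.3 → max 176.7 km
Location 5: residuals ST-05 74.1, ST-06 205.3, ST-07 69.0 → max 205.3 km
Only Location 2 has all residuals ≈ 0.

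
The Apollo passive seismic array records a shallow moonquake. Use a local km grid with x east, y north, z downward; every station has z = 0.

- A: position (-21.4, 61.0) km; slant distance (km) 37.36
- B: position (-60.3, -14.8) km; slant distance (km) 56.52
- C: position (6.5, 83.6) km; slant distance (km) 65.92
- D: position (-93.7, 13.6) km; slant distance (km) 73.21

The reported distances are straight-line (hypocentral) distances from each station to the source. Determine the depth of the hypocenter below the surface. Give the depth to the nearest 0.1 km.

z ≈ 11.6 km

Each station gives a sphere (x−x_i)² + (y−y_i)² + z² = d_i² (stations at z=0).
Subtracting the A sphere from B and C: z² cancels, leaving linear equations in x and y:
-77.8 x − 151.6 y = -2122.57
55.8 x + 45.2 y = -97.43
Solving: x ≈ -22.399, y ≈ 25.496 km (keep extra digits for the depth step; rounded: -22.4, 25.5).
Then from the A sphere: z² = 37.36² − (x + 21.4)² − (y − 61.0)² with x = -22.399, y = 25.496, so z ≈ 11.586 ≈ 11.6 km.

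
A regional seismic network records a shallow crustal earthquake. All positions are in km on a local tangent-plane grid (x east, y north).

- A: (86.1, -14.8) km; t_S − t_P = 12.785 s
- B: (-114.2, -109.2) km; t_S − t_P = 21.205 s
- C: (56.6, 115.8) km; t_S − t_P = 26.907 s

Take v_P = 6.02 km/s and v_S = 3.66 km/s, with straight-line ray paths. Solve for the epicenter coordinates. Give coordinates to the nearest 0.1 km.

Distance from S−P lag: d = Δt · v_P v_S / (v_P − v_S) = Δt · (6.02·3.66)/(6.02−3.66) ≈ 9.3361·Δt.
So d_A = 119.36, d_B = 197.97, d_C = 251.21 km.
Circle about each station: (x − 86.1)² + (y + 14.8)² = 119.36²; (x + 114.2)² + (y + 109.2)² = 197.97²; (x − 56.6)² + (y − 115.8)² = 251.21².
Subtracting the A equation from the B and C equations removes the quadratic terms:
-400.6 x − 188.8 y = -7611.28
-59.0 x + 261.2 y = -39878.70
Solving the 2×2 system: x ≈ 82.2, y ≈ -134.1 km.

(82.2, -134.1)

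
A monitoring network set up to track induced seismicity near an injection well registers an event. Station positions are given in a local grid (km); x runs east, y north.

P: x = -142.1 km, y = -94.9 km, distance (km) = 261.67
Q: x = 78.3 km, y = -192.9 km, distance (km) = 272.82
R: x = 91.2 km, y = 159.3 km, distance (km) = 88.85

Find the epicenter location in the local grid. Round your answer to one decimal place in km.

Circle about each station: (x + 142.1)² + (y + 94.9)² = 261.67²; (x − 78.3)² + (y + 192.9)² = 272.82²; (x − 91.2)² + (y − 159.3)² = 88.85².
Subtracting pairs of circle equations eliminates x²+y² and gives linear equations (the radical axes):
440.8 x − 196.0 y = 8183.32
466.6 x + 508.4 y = 65072.38
Solving the 2×2 system: x ≈ 53.6, y ≈ 78.8 km.

(53.6, 78.8)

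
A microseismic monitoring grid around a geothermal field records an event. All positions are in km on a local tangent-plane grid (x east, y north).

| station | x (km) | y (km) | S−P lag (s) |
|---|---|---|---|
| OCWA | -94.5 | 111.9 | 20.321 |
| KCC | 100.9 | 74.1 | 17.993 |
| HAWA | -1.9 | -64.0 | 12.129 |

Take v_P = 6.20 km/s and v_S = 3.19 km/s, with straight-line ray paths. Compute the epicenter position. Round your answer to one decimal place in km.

Distance from S−P lag: d = Δt · v_P v_S / (v_P − v_S) = Δt · (6.20·3.19)/(6.20−3.19) ≈ 6.5708·Δt.
So d_OCWA = 133.52, d_KCC = 118.23, d_HAWA = 79.70 km.
Circle about each station: (x + 94.5)² + (y − 111.9)² = 133.52²; (x − 100.9)² + (y − 74.1)² = 118.23²; (x + 1.9)² + (y + 64.0)² = 79.70².
Subtracting the OCWA equation from the KCC and HAWA equations removes the quadratic terms:
390.8 x − 75.6 y = -1930.98
185.2 x − 351.8 y = -5876.75
Solving the 2×2 system: x ≈ -1.9, y ≈ 15.7 km.

x ≈ -1.9 km, y ≈ 15.7 km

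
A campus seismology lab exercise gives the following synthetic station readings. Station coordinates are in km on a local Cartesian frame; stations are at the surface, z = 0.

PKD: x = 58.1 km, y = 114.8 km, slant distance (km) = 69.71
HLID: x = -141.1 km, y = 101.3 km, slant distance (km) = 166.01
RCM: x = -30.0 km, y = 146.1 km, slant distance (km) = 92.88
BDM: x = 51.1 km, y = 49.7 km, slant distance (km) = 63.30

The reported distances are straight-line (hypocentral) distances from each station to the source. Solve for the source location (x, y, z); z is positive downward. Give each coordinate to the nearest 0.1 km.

Each station gives a sphere (x−x_i)² + (y−y_i)² + z² = d_i² (stations at z=0).
Subtracting the PKD sphere from HLID and RCM: z² cancels, leaving linear equations in x and y:
-398.4 x − 27.0 y = -9083.59
-176.2 x + 62.6 y = 1923.35
Solving: x ≈ 17.399, y ≈ 79.697 km (keep extra digits for the depth step; rounded: 17.4, 79.7).
Then from the PKD sphere: z² = 69.71² − (x − 58.1)² − (y − 114.8)² with x = 17.399, y = 79.697, so z ≈ 44.392 ≈ 44.4 km.

(17.4, 79.7, 44.4)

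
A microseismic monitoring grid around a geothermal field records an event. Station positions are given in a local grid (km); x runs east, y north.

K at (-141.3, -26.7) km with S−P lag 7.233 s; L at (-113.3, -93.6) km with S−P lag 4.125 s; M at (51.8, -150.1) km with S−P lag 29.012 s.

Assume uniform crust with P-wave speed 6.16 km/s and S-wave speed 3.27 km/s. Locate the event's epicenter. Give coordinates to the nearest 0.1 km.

Distance from S−P lag: d = Δt · v_P v_S / (v_P − v_S) = Δt · (6.16·3.27)/(6.16−3.27) ≈ 6.9700·Δt.
So d_K = 50.41, d_L = 28.75, d_M = 202.21 km.
Circle about each station: (x + 141.3)² + (y + 26.7)² = 50.41²; (x + 113.3)² + (y + 93.6)² = 28.75²; (x − 51.8)² + (y + 150.1)² = 202.21².
Subtracting the K equation from the L and M equations removes the quadratic terms:
56.0 x − 133.8 y = 2633.88
386.2 x − 246.8 y = -33813.05
Solving the 2×2 system: x ≈ -136.7, y ≈ -76.9 km.

(-136.7, -76.9)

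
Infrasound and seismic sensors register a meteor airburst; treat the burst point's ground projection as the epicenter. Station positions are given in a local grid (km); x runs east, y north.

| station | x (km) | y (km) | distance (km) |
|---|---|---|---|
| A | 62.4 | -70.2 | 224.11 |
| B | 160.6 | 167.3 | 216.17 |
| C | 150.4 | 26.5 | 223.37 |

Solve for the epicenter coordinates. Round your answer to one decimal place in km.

Circle about each station: (x − 62.4)² + (y + 70.2)² = 224.11²; (x − 160.6)² + (y − 167.3)² = 216.17²; (x − 150.4)² + (y − 26.5)² = 223.37².
Subtracting pairs of circle equations eliminates x²+y² and gives linear equations (the radical axes):
196.4 x + 475.0 y = 48455.67
176.0 x + 193.4 y = 14831.75
Solving the 2×2 system: x ≈ -51.0, y ≈ 123.1 km.

x ≈ -51.0 km, y ≈ 123.1 km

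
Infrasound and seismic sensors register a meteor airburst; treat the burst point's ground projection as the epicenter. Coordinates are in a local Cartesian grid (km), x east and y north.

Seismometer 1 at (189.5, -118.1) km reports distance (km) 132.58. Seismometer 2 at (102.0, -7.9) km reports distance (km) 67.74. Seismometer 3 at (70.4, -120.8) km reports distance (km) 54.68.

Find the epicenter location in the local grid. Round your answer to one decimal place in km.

67.5 km east, -66.2 km north

Circle about each station: (x − 189.5)² + (y + 118.1)² = 132.58²; (x − 102.0)² + (y + 7.9)² = 67.74²; (x − 70.4)² + (y + 120.8)² = 54.68².
Subtracting the Seismometer 1 equation from the Seismometer 2 and Seismometer 3 equations removes the quadratic terms:
-175.0 x + 220.4 y = -26402.70
-238.2 x − 5.4 y = -15721.51
Solving the 2×2 system: x ≈ 67.5, y ≈ -66.2 km.
Check against Seismometer 1 (with the unrounded x, y): √((x − 189.5)²+(y + 118.1)²) = 132.58 ≈ 132.58 km. ✓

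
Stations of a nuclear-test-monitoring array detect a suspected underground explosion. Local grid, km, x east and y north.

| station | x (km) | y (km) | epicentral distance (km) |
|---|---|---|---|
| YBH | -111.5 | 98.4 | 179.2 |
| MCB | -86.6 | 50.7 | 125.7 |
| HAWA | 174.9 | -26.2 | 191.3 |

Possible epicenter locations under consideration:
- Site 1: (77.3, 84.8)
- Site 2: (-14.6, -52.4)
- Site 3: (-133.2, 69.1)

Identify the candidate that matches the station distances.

Site 2

For each candidate, compare |candidate − station| to the reported distance:
Site 1: residuals YBH 10.1, MCB 41.7, HAWA 43.5 → max 43.5 km
Site 2: residuals YBH 0.0, MCB 0.1, HAWA 0.0 → max 0.1 km
Site 3: residuals YBH 142.7, MCB 75.6, HAWA 131.2 → max 142.7 km
Only Site 2 has all residuals ≈ 0.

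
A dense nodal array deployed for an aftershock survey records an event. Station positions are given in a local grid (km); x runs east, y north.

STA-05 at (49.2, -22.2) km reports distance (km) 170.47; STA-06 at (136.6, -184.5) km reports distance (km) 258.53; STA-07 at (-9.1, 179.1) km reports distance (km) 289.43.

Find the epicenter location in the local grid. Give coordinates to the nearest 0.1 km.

Circle about each station: (x − 49.2)² + (y + 22.2)² = 170.47²; (x − 136.6)² + (y + 184.5)² = 258.53²; (x + 9.1)² + (y − 179.1)² = 289.43².
Subtracting the STA-05 equation from the STA-06 and STA-07 equations removes the quadratic terms:
174.8 x − 324.6 y = 12008.59
-116.6 x + 402.6 y = -25463.56
Solving the 2×2 system: x ≈ -105.5, y ≈ -93.8 km.
Check against STA-05 (with the unrounded x, y): √((x − 49.2)²+(y + 22.2)²) = 170.45 ≈ 170.47 km. ✓

(-105.5, -93.8)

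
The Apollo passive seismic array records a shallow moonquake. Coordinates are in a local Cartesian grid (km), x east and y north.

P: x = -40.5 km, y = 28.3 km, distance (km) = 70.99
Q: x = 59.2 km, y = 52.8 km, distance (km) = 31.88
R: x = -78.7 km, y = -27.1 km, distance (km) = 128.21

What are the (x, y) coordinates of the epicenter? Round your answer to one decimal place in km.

x ≈ 29.1 km, y ≈ 42.3 km

Circle about each station: (x + 40.5)² + (y − 28.3)² = 70.99²; (x − 59.2)² + (y − 52.8)² = 31.88²; (x + 78.7)² + (y + 27.1)² = 128.21².
Subtracting the P equation from the Q and R equations removes the quadratic terms:
199.4 x + 49.0 y = 7874.59
-76.4 x − 110.8 y = -6911.26
Solving the 2×2 system: x ≈ 29.1, y ≈ 42.3 km.
Check against P (with the unrounded x, y): √((x + 40.5)²+(y − 28.3)²) = 70.99 ≈ 70.99 km. ✓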